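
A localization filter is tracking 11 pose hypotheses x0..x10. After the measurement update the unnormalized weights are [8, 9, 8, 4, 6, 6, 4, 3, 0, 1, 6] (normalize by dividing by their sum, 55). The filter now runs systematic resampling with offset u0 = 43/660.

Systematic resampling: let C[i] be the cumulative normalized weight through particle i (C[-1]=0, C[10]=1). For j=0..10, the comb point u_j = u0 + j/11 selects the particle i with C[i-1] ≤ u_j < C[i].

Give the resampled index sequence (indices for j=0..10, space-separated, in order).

C = [8/55, 17/55, 5/11, 29/55, 7/11, 41/55, 9/11, 48/55, 48/55, 49/55, 1]
j=0: u_0=43/660 ∈ [0, 8/55) → index 0
j=1: u_1=103/660 ∈ [8/55, 17/55) → index 1
j=2: u_2=163/660 ∈ [8/55, 17/55) → index 1
j=3: u_3=223/660 ∈ [17/55, 5/11) → index 2
j=4: u_4=283/660 ∈ [17/55, 5/11) → index 2
j=5: u_5=343/660 ∈ [5/11, 29/55) → index 3
j=6: u_6=403/660 ∈ [29/55, 7/11) → index 4
j=7: u_7=463/660 ∈ [7/11, 41/55) → index 5
j=8: u_8=523/660 ∈ [41/55, 9/11) → index 6
j=9: u_9=53/60 ∈ [48/55, 49/55) → index 9
j=10: u_10=643/660 ∈ [49/55, 1) → index 10

0 1 1 2 2 3 4 5 6 9 10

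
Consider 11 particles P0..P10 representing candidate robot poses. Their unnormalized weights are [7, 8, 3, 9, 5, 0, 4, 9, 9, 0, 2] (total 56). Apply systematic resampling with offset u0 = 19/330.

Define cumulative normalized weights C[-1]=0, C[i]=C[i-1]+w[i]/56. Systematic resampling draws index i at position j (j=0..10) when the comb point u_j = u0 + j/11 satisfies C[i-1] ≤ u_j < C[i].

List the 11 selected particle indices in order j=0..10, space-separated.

0 1 1 3 3 4 6 7 7 8 10

C = [1/8, 15/56, 9/28, 27/56, 4/7, 4/7, 9/14, 45/56, 27/28, 27/28, 1]
j=0: u_0=19/330 ∈ [0, 1/8) → index 0
j=1: u_1=49/330 ∈ [1/8, 15/56) → index 1
j=2: u_2=79/330 ∈ [1/8, 15/56) → index 1
j=3: u_3=109/330 ∈ [9/28, 27/56) → index 3
j=4: u_4=139/330 ∈ [9/28, 27/56) → index 3
j=5: u_5=169/330 ∈ [27/56, 4/7) → index 4
j=6: u_6=199/330 ∈ [4/7, 9/14) → index 6
j=7: u_7=229/330 ∈ [9/14, 45/56) → index 7
j=8: u_8=259/330 ∈ [9/14, 45/56) → index 7
j=9: u_9=289/330 ∈ [45/56, 27/28) → index 8
j=10: u_10=29/30 ∈ [27/28, 1) → index 10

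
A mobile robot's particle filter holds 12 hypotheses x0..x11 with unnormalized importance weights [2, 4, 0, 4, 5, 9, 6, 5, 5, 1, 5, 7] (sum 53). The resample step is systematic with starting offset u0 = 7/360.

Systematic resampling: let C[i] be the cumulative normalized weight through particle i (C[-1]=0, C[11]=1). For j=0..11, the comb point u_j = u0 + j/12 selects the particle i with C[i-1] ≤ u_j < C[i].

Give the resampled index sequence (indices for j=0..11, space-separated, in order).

C = [2/53, 6/53, 6/53, 10/53, 15/53, 24/53, 30/53, 35/53, 40/53, 41/53, 46/53, 1]
j=0: u_0=7/360 ∈ [0, 2/53) → index 0
j=1: u_1=37/360 ∈ [2/53, 6/53) → index 1
j=2: u_2=67/360 ∈ [6/53, 10/53) → index 3
j=3: u_3=97/360 ∈ [10/53, 15/53) → index 4
j=4: u_4=127/360 ∈ [15/53, 24/53) → index 5
j=5: u_5=157/360 ∈ [15/53, 24/53) → index 5
j=6: u_6=187/360 ∈ [24/53, 30/53) → index 6
j=7: u_7=217/360 ∈ [30/53, 35/53) → index 7
j=8: u_8=247/360 ∈ [35/53, 40/53) → index 8
j=9: u_9=277/360 ∈ [40/53, 41/53) → index 9
j=10: u_10=307/360 ∈ [41/53, 46/53) → index 10
j=11: u_11=337/360 ∈ [46/53, 1) → index 11

0 1 3 4 5 5 6 7 8 9 10 11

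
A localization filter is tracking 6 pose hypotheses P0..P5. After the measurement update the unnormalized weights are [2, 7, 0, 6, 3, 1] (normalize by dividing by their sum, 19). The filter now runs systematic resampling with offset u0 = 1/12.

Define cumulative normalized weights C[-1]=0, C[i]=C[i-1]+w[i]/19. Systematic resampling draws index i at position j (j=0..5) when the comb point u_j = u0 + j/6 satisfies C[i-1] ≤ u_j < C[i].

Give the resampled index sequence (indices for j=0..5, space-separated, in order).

0 1 1 3 3 4

C = [2/19, 9/19, 9/19, 15/19, 18/19, 1]
j=0: u_0=1/12 ∈ [0, 2/19) → index 0
j=1: u_1=1/4 ∈ [2/19, 9/19) → index 1
j=2: u_2=5/12 ∈ [2/19, 9/19) → index 1
j=3: u_3=7/12 ∈ [9/19, 15/19) → index 3
j=4: u_4=3/4 ∈ [9/19, 15/19) → index 3
j=5: u_5=11/12 ∈ [15/19, 18/19) → index 4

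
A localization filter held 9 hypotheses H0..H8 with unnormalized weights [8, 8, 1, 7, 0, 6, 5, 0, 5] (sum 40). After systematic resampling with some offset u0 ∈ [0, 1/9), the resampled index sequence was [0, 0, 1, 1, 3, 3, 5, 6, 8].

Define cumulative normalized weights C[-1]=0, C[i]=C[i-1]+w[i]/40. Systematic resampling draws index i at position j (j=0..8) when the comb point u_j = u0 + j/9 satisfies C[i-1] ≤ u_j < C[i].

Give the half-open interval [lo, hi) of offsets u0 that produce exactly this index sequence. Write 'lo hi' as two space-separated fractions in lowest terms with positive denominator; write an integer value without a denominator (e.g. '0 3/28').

C = [1/5, 2/5, 17/40, 3/5, 3/5, 3/4, 7/8, 7/8, 1]
j=0 picked index 0: u0 ∈ [0, 1/5)
j=1 picked index 0: u0 ∈ [-1/9, 4/45)
j=2 picked index 1: u0 ∈ [-1/45, 8/45)
j=3 picked index 1: u0 ∈ [-2/15, 1/15)
j=4 picked index 3: u0 ∈ [-7/360, 7/45)
j=5 picked index 3: u0 ∈ [-47/360, 2/45)
j=6 picked index 5: u0 ∈ [-1/15, 1/12)
j=7 picked index 6: u0 ∈ [-1/36, 7/72)
j=8 picked index 8: u0 ∈ [-1/72, 1/9)
intersection: [0, 2/45)

0 2/45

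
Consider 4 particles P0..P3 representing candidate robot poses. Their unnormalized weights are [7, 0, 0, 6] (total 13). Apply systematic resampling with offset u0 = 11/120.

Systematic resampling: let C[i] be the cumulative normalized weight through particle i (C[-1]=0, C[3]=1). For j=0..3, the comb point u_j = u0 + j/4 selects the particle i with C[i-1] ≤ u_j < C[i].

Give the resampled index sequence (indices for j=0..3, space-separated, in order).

0 0 3 3

C = [7/13, 7/13, 7/13, 1]
j=0: u_0=11/120 ∈ [0, 7/13) → index 0
j=1: u_1=41/120 ∈ [0, 7/13) → index 0
j=2: u_2=71/120 ∈ [7/13, 1) → index 3
j=3: u_3=101/120 ∈ [7/13, 1) → index 3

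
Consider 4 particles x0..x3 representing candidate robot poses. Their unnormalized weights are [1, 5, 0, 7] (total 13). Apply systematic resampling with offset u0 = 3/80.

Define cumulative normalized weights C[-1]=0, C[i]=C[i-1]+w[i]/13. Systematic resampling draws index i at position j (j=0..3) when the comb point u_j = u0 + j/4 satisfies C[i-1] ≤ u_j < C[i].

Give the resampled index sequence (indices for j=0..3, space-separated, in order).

0 1 3 3

C = [1/13, 6/13, 6/13, 1]
j=0: u_0=3/80 ∈ [0, 1/13) → index 0
j=1: u_1=23/80 ∈ [1/13, 6/13) → index 1
j=2: u_2=43/80 ∈ [6/13, 1) → index 3
j=3: u_3=63/80 ∈ [6/13, 1) → index 3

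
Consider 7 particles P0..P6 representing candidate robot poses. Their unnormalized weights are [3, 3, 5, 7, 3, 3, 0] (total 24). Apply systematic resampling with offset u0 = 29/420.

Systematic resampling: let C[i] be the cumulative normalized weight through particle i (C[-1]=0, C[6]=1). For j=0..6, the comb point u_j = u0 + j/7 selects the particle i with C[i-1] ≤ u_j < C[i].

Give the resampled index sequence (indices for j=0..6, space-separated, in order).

C = [1/8, 1/4, 11/24, 3/4, 7/8, 1, 1]
j=0: u_0=29/420 ∈ [0, 1/8) → index 0
j=1: u_1=89/420 ∈ [1/8, 1/4) → index 1
j=2: u_2=149/420 ∈ [1/4, 11/24) → index 2
j=3: u_3=209/420 ∈ [11/24, 3/4) → index 3
j=4: u_4=269/420 ∈ [11/24, 3/4) → index 3
j=5: u_5=47/60 ∈ [3/4, 7/8) → index 4
j=6: u_6=389/420 ∈ [7/8, 1) → index 5

0 1 2 3 3 4 5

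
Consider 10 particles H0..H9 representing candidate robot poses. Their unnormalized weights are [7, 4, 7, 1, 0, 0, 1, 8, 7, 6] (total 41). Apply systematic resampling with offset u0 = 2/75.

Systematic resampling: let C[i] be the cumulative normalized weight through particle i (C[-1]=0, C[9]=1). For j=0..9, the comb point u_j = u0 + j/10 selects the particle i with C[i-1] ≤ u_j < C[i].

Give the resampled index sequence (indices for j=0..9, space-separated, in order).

C = [7/41, 11/41, 18/41, 19/41, 19/41, 19/41, 20/41, 28/41, 35/41, 1]
j=0: u_0=2/75 ∈ [0, 7/41) → index 0
j=1: u_1=19/150 ∈ [0, 7/41) → index 0
j=2: u_2=17/75 ∈ [7/41, 11/41) → index 1
j=3: u_3=49/150 ∈ [11/41, 18/41) → index 2
j=4: u_4=32/75 ∈ [11/41, 18/41) → index 2
j=5: u_5=79/150 ∈ [20/41, 28/41) → index 7
j=6: u_6=47/75 ∈ [20/41, 28/41) → index 7
j=7: u_7=109/150 ∈ [28/41, 35/41) → index 8
j=8: u_8=62/75 ∈ [28/41, 35/41) → index 8
j=9: u_9=139/150 ∈ [35/41, 1) → index 9

0 0 1 2 2 7 7 8 8 9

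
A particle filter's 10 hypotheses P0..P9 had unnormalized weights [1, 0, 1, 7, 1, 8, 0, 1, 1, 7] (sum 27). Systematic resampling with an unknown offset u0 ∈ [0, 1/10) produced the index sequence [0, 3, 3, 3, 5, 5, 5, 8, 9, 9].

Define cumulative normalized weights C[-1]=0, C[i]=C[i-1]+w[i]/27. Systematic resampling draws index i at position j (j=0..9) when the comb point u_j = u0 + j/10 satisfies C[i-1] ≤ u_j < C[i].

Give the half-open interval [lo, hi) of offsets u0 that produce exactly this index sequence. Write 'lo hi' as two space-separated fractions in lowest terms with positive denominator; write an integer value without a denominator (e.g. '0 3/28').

1/270 1/30

C = [1/27, 1/27, 2/27, 1/3, 10/27, 2/3, 2/3, 19/27, 20/27, 1]
j=0 picked index 0: u0 ∈ [0, 1/27)
j=1 picked index 3: u0 ∈ [-7/270, 7/30)
j=2 picked index 3: u0 ∈ [-17/135, 2/15)
j=3 picked index 3: u0 ∈ [-61/270, 1/30)
j=4 picked index 5: u0 ∈ [-4/135, 4/15)
j=5 picked index 5: u0 ∈ [-7/54, 1/6)
j=6 picked index 5: u0 ∈ [-31/135, 1/15)
j=7 picked index 8: u0 ∈ [1/270, 11/270)
j=8 picked index 9: u0 ∈ [-8/135, 1/5)
j=9 picked index 9: u0 ∈ [-43/270, 1/10)
intersection: [1/270, 1/30)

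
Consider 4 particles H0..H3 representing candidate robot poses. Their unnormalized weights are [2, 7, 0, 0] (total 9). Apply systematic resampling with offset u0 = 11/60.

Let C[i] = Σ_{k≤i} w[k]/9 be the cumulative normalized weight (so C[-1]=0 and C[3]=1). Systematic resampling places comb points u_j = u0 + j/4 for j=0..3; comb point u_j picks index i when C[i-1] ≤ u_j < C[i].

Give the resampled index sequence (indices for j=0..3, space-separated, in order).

0 1 1 1

C = [2/9, 1, 1, 1]
j=0: u_0=11/60 ∈ [0, 2/9) → index 0
j=1: u_1=13/30 ∈ [2/9, 1) → index 1
j=2: u_2=41/60 ∈ [2/9, 1) → index 1
j=3: u_3=14/15 ∈ [2/9, 1) → index 1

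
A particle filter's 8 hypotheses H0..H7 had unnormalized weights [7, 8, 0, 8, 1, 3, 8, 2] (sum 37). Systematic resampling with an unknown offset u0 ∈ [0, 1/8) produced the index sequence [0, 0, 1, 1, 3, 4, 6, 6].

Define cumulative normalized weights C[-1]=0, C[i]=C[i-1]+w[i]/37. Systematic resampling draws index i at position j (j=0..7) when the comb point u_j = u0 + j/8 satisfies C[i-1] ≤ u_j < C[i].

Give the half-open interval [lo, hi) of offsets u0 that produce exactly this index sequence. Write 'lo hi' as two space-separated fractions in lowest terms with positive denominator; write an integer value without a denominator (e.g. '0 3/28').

C = [7/37, 15/37, 15/37, 23/37, 24/37, 27/37, 35/37, 1]
j=0 picked index 0: u0 ∈ [0, 7/37)
j=1 picked index 0: u0 ∈ [-1/8, 19/296)
j=2 picked index 1: u0 ∈ [-9/148, 23/148)
j=3 picked index 1: u0 ∈ [-55/296, 9/296)
j=4 picked index 3: u0 ∈ [-7/74, 9/74)
j=5 picked index 4: u0 ∈ [-1/296, 7/296)
j=6 picked index 6: u0 ∈ [-3/148, 29/148)
j=7 picked index 6: u0 ∈ [-43/296, 21/296)
intersection: [0, 7/296)

0 7/296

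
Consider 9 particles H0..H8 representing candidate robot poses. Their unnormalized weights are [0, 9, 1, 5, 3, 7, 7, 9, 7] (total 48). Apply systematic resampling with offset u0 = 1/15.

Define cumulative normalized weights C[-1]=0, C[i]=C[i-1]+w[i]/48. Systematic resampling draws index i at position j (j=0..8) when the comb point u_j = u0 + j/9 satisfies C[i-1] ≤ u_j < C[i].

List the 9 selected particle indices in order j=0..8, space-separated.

1 1 3 5 5 6 7 7 8

C = [0, 3/16, 5/24, 5/16, 3/8, 25/48, 2/3, 41/48, 1]
j=0: u_0=1/15 ∈ [0, 3/16) → index 1
j=1: u_1=8/45 ∈ [0, 3/16) → index 1
j=2: u_2=13/45 ∈ [5/24, 5/16) → index 3
j=3: u_3=2/5 ∈ [3/8, 25/48) → index 5
j=4: u_4=23/45 ∈ [3/8, 25/48) → index 5
j=5: u_5=28/45 ∈ [25/48, 2/3) → index 6
j=6: u_6=11/15 ∈ [2/3, 41/48) → index 7
j=7: u_7=38/45 ∈ [2/3, 41/48) → index 7
j=8: u_8=43/45 ∈ [41/48, 1) → index 8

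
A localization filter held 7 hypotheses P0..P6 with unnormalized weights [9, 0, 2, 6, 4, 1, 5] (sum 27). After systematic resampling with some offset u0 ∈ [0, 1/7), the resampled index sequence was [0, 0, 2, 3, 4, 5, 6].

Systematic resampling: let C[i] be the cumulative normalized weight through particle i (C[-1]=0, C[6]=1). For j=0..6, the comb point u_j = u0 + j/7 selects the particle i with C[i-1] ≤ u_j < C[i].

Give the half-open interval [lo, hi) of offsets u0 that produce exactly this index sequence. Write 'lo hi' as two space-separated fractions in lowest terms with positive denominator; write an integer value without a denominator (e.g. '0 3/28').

C = [1/3, 1/3, 11/27, 17/27, 7/9, 22/27, 1]
j=0 picked index 0: u0 ∈ [0, 1/3)
j=1 picked index 0: u0 ∈ [-1/7, 4/21)
j=2 picked index 2: u0 ∈ [1/21, 23/189)
j=3 picked index 3: u0 ∈ [-4/189, 38/189)
j=4 picked index 4: u0 ∈ [11/189, 13/63)
j=5 picked index 5: u0 ∈ [4/63, 19/189)
j=6 picked index 6: u0 ∈ [-8/189, 1/7)
intersection: [4/63, 19/189)

4/63 19/189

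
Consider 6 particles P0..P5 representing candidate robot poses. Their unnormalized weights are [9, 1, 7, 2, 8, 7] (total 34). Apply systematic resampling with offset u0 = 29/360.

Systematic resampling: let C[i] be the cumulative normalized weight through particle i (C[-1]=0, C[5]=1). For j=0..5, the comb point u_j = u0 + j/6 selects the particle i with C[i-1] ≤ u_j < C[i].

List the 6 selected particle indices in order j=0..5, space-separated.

0 0 2 4 4 5

C = [9/34, 5/17, 1/2, 19/34, 27/34, 1]
j=0: u_0=29/360 ∈ [0, 9/34) → index 0
j=1: u_1=89/360 ∈ [0, 9/34) → index 0
j=2: u_2=149/360 ∈ [5/17, 1/2) → index 2
j=3: u_3=209/360 ∈ [19/34, 27/34) → index 4
j=4: u_4=269/360 ∈ [19/34, 27/34) → index 4
j=5: u_5=329/360 ∈ [27/34, 1) → index 5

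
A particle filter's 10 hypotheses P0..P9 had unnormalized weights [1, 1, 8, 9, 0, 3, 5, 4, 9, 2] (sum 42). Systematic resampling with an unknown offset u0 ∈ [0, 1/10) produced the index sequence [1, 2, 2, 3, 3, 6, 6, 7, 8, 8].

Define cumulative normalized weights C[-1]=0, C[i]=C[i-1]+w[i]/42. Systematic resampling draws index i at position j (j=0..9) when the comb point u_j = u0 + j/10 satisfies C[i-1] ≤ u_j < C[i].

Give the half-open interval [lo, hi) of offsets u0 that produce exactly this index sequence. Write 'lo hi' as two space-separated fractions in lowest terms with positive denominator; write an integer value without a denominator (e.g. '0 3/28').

1/42 4/105

C = [1/42, 1/21, 5/21, 19/42, 19/42, 11/21, 9/14, 31/42, 20/21, 1]
j=0 picked index 1: u0 ∈ [1/42, 1/21)
j=1 picked index 2: u0 ∈ [-11/210, 29/210)
j=2 picked index 2: u0 ∈ [-16/105, 4/105)
j=3 picked index 3: u0 ∈ [-13/210, 16/105)
j=4 picked index 3: u0 ∈ [-17/105, 11/210)
j=5 picked index 6: u0 ∈ [1/42, 1/7)
j=6 picked index 6: u0 ∈ [-8/105, 3/70)
j=7 picked index 7: u0 ∈ [-2/35, 4/105)
j=8 picked index 8: u0 ∈ [-13/210, 16/105)
j=9 picked index 8: u0 ∈ [-17/105, 11/210)
intersection: [1/42, 4/105)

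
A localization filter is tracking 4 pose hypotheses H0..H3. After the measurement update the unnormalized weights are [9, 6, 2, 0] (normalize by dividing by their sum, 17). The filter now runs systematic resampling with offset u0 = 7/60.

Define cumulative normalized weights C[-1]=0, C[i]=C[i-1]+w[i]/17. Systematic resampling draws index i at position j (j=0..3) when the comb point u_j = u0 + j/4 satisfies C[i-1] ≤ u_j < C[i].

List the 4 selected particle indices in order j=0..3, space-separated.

C = [9/17, 15/17, 1, 1]
j=0: u_0=7/60 ∈ [0, 9/17) → index 0
j=1: u_1=11/30 ∈ [0, 9/17) → index 0
j=2: u_2=37/60 ∈ [9/17, 15/17) → index 1
j=3: u_3=13/15 ∈ [9/17, 15/17) → index 1

0 0 1 1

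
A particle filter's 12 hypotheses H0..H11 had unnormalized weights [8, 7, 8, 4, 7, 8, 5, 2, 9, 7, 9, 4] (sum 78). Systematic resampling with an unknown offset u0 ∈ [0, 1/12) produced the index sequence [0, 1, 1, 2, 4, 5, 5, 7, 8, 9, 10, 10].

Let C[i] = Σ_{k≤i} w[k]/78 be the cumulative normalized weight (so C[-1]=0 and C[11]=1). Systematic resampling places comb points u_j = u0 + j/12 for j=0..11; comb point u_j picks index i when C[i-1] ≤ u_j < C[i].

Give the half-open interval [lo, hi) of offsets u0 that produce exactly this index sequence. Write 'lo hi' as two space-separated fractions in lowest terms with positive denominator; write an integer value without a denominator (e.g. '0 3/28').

1/52 1/39

C = [4/39, 5/26, 23/78, 9/26, 17/39, 7/13, 47/78, 49/78, 29/39, 5/6, 37/39, 1]
j=0 picked index 0: u0 ∈ [0, 4/39)
j=1 picked index 1: u0 ∈ [1/52, 17/156)
j=2 picked index 1: u0 ∈ [-5/78, 1/39)
j=3 picked index 2: u0 ∈ [-3/52, 7/156)
j=4 picked index 4: u0 ∈ [1/78, 4/39)
j=5 picked index 5: u0 ∈ [1/52, 19/156)
j=6 picked index 5: u0 ∈ [-5/78, 1/26)
j=7 picked index 7: u0 ∈ [1/52, 7/156)
j=8 picked index 8: u0 ∈ [-1/26, 1/13)
j=9 picked index 9: u0 ∈ [-1/156, 1/12)
j=10 picked index 10: u0 ∈ [0, 3/26)
j=11 picked index 10: u0 ∈ [-1/12, 5/156)
intersection: [1/52, 1/39)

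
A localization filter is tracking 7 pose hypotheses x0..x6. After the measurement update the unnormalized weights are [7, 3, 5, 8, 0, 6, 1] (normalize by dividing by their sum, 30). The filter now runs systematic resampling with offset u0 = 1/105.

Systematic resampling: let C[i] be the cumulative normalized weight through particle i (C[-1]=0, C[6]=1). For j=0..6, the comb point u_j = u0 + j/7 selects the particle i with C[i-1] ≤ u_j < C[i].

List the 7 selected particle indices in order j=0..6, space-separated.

0 0 1 2 3 3 5

C = [7/30, 1/3, 1/2, 23/30, 23/30, 29/30, 1]
j=0: u_0=1/105 ∈ [0, 7/30) → index 0
j=1: u_1=16/105 ∈ [0, 7/30) → index 0
j=2: u_2=31/105 ∈ [7/30, 1/3) → index 1
j=3: u_3=46/105 ∈ [1/3, 1/2) → index 2
j=4: u_4=61/105 ∈ [1/2, 23/30) → index 3
j=5: u_5=76/105 ∈ [1/2, 23/30) → index 3
j=6: u_6=13/15 ∈ [23/30, 29/30) → index 5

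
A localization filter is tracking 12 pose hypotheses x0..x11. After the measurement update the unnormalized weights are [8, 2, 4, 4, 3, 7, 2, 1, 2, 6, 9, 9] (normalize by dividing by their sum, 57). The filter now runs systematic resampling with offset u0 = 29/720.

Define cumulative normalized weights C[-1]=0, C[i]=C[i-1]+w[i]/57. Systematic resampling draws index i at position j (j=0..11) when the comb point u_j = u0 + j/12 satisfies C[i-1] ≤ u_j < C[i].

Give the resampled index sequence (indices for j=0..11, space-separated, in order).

0 0 2 3 5 5 7 9 10 10 11 11

C = [8/57, 10/57, 14/57, 6/19, 7/19, 28/57, 10/19, 31/57, 11/19, 13/19, 16/19, 1]
j=0: u_0=29/720 ∈ [0, 8/57) → index 0
j=1: u_1=89/720 ∈ [0, 8/57) → index 0
j=2: u_2=149/720 ∈ [10/57, 14/57) → index 2
j=3: u_3=209/720 ∈ [14/57, 6/19) → index 3
j=4: u_4=269/720 ∈ [7/19, 28/57) → index 5
j=5: u_5=329/720 ∈ [7/19, 28/57) → index 5
j=6: u_6=389/720 ∈ [10/19, 31/57) → index 7
j=7: u_7=449/720 ∈ [11/19, 13/19) → index 9
j=8: u_8=509/720 ∈ [13/19, 16/19) → index 10
j=9: u_9=569/720 ∈ [13/19, 16/19) → index 10
j=10: u_10=629/720 ∈ [16/19, 1) → index 11
j=11: u_11=689/720 ∈ [16/19, 1) → index 11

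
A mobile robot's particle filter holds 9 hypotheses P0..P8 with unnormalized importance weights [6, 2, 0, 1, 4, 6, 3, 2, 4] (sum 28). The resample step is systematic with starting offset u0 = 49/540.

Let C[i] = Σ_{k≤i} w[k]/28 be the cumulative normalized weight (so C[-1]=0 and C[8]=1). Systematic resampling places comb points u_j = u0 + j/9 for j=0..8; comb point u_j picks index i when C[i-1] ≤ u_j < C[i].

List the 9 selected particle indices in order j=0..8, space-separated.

0 0 3 4 5 5 6 8 8

C = [3/14, 2/7, 2/7, 9/28, 13/28, 19/28, 11/14, 6/7, 1]
j=0: u_0=49/540 ∈ [0, 3/14) → index 0
j=1: u_1=109/540 ∈ [0, 3/14) → index 0
j=2: u_2=169/540 ∈ [2/7, 9/28) → index 3
j=3: u_3=229/540 ∈ [9/28, 13/28) → index 4
j=4: u_4=289/540 ∈ [13/28, 19/28) → index 5
j=5: u_5=349/540 ∈ [13/28, 19/28) → index 5
j=6: u_6=409/540 ∈ [19/28, 11/14) → index 6
j=7: u_7=469/540 ∈ [6/7, 1) → index 8
j=8: u_8=529/540 ∈ [6/7, 1) → index 8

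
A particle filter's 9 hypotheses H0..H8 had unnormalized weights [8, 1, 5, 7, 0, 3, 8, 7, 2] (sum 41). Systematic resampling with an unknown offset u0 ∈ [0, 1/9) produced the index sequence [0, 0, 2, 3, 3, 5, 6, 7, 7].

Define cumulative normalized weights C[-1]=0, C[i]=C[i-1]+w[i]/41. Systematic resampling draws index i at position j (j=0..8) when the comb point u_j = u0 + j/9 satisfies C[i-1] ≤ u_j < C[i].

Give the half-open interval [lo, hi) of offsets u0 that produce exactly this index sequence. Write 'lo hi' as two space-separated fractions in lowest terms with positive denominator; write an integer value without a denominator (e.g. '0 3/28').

1/123 11/369

C = [8/41, 9/41, 14/41, 21/41, 21/41, 24/41, 32/41, 39/41, 1]
j=0 picked index 0: u0 ∈ [0, 8/41)
j=1 picked index 0: u0 ∈ [-1/9, 31/369)
j=2 picked index 2: u0 ∈ [-1/369, 44/369)
j=3 picked index 3: u0 ∈ [1/123, 22/123)
j=4 picked index 3: u0 ∈ [-38/369, 25/369)
j=5 picked index 5: u0 ∈ [-16/369, 11/369)
j=6 picked index 6: u0 ∈ [-10/123, 14/123)
j=7 picked index 7: u0 ∈ [1/369, 64/369)
j=8 picked index 7: u0 ∈ [-40/369, 23/369)
intersection: [1/123, 11/369)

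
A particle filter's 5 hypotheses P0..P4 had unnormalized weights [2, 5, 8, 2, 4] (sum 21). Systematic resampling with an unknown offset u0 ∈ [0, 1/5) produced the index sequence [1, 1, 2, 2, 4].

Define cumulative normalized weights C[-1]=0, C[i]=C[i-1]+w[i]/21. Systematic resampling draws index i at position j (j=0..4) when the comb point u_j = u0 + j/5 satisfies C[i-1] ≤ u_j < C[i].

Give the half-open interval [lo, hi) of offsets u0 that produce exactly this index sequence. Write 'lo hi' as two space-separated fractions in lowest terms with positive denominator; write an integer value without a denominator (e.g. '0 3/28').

C = [2/21, 1/3, 5/7, 17/21, 1]
j=0 picked index 1: u0 ∈ [2/21, 1/3)
j=1 picked index 1: u0 ∈ [-11/105, 2/15)
j=2 picked index 2: u0 ∈ [-1/15, 11/35)
j=3 picked index 2: u0 ∈ [-4/15, 4/35)
j=4 picked index 4: u0 ∈ [1/105, 1/5)
intersection: [2/21, 4/35)

2/21 4/35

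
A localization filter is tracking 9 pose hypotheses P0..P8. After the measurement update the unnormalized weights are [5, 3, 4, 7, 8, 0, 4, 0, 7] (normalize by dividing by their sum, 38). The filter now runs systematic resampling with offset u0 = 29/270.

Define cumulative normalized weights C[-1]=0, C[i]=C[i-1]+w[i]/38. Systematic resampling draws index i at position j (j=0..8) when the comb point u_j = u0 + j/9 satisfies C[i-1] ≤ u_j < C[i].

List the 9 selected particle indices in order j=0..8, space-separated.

0 2 3 3 4 4 6 8 8

C = [5/38, 4/19, 6/19, 1/2, 27/38, 27/38, 31/38, 31/38, 1]
j=0: u_0=29/270 ∈ [0, 5/38) → index 0
j=1: u_1=59/270 ∈ [4/19, 6/19) → index 2
j=2: u_2=89/270 ∈ [6/19, 1/2) → index 3
j=3: u_3=119/270 ∈ [6/19, 1/2) → index 3
j=4: u_4=149/270 ∈ [1/2, 27/38) → index 4
j=5: u_5=179/270 ∈ [1/2, 27/38) → index 4
j=6: u_6=209/270 ∈ [27/38, 31/38) → index 6
j=7: u_7=239/270 ∈ [31/38, 1) → index 8
j=8: u_8=269/270 ∈ [31/38, 1) → index 8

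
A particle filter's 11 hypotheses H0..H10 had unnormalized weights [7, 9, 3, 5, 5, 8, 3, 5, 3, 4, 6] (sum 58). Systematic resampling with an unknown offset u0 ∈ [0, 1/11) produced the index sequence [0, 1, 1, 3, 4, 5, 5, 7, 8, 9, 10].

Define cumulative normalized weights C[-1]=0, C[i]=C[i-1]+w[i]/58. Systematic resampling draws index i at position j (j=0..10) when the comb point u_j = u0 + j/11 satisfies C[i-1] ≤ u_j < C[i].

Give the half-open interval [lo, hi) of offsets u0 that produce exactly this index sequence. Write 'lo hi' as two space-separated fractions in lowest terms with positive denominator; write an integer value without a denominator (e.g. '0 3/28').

35/638 25/319

C = [7/58, 8/29, 19/58, 12/29, 1/2, 37/58, 20/29, 45/58, 24/29, 26/29, 1]
j=0 picked index 0: u0 ∈ [0, 7/58)
j=1 picked index 1: u0 ∈ [19/638, 59/319)
j=2 picked index 1: u0 ∈ [-39/638, 30/319)
j=3 picked index 3: u0 ∈ [35/638, 45/319)
j=4 picked index 4: u0 ∈ [16/319, 3/22)
j=5 picked index 5: u0 ∈ [1/22, 117/638)
j=6 picked index 5: u0 ∈ [-1/22, 59/638)
j=7 picked index 7: u0 ∈ [17/319, 89/638)
j=8 picked index 8: u0 ∈ [31/638, 32/319)
j=9 picked index 9: u0 ∈ [3/319, 25/319)
j=10 picked index 10: u0 ∈ [-4/319, 1/11)
intersection: [35/638, 25/319)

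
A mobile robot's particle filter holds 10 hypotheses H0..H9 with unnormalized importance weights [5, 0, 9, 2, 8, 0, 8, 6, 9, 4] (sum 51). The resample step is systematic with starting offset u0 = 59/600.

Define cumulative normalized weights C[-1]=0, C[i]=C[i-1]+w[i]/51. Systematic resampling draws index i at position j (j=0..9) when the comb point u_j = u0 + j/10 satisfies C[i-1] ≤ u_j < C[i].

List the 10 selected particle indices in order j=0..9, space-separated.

2 2 3 4 6 6 7 8 8 9

C = [5/51, 5/51, 14/51, 16/51, 8/17, 8/17, 32/51, 38/51, 47/51, 1]
j=0: u_0=59/600 ∈ [5/51, 14/51) → index 2
j=1: u_1=119/600 ∈ [5/51, 14/51) → index 2
j=2: u_2=179/600 ∈ [14/51, 16/51) → index 3
j=3: u_3=239/600 ∈ [16/51, 8/17) → index 4
j=4: u_4=299/600 ∈ [8/17, 32/51) → index 6
j=5: u_5=359/600 ∈ [8/17, 32/51) → index 6
j=6: u_6=419/600 ∈ [32/51, 38/51) → index 7
j=7: u_7=479/600 ∈ [38/51, 47/51) → index 8
j=8: u_8=539/600 ∈ [38/51, 47/51) → index 8
j=9: u_9=599/600 ∈ [47/51, 1) → index 9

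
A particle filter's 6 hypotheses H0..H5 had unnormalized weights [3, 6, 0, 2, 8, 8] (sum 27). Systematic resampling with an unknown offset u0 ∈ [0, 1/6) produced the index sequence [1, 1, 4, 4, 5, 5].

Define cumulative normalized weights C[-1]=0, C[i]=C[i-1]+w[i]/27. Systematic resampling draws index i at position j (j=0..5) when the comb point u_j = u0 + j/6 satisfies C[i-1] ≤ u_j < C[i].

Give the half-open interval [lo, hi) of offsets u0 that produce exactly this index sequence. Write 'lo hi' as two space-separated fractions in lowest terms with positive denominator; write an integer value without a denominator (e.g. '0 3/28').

1/9 1/6

C = [1/9, 1/3, 1/3, 11/27, 19/27, 1]
j=0 picked index 1: u0 ∈ [1/9, 1/3)
j=1 picked index 1: u0 ∈ [-1/18, 1/6)
j=2 picked index 4: u0 ∈ [2/27, 10/27)
j=3 picked index 4: u0 ∈ [-5/54, 11/54)
j=4 picked index 5: u0 ∈ [1/27, 1/3)
j=5 picked index 5: u0 ∈ [-7/54, 1/6)
intersection: [1/9, 1/6)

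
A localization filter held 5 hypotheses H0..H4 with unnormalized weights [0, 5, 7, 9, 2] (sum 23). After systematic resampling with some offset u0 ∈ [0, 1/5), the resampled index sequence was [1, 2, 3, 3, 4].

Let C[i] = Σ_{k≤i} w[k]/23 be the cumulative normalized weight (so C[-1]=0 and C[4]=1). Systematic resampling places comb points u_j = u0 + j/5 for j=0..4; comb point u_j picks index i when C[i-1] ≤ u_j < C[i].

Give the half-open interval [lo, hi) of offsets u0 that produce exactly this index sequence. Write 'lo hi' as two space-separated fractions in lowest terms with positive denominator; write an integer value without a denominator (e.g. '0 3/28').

C = [0, 5/23, 12/23, 21/23, 1]
j=0 picked index 1: u0 ∈ [0, 5/23)
j=1 picked index 2: u0 ∈ [2/115, 37/115)
j=2 picked index 3: u0 ∈ [14/115, 59/115)
j=3 picked index 3: u0 ∈ [-9/115, 36/115)
j=4 picked index 4: u0 ∈ [13/115, 1/5)
intersection: [14/115, 1/5)

14/115 1/5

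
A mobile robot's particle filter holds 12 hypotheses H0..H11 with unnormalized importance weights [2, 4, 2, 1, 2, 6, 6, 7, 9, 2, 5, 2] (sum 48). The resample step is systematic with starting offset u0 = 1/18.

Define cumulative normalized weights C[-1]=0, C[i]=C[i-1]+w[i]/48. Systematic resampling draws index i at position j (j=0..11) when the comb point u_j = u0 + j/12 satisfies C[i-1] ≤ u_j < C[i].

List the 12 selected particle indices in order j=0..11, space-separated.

1 2 4 5 6 6 7 8 8 8 10 11

C = [1/24, 1/8, 1/6, 3/16, 11/48, 17/48, 23/48, 5/8, 13/16, 41/48, 23/24, 1]
j=0: u_0=1/18 ∈ [1/24, 1/8) → index 1
j=1: u_1=5/36 ∈ [1/8, 1/6) → index 2
j=2: u_2=2/9 ∈ [3/16, 11/48) → index 4
j=3: u_3=11/36 ∈ [11/48, 17/48) → index 5
j=4: u_4=7/18 ∈ [17/48, 23/48) → index 6
j=5: u_5=17/36 ∈ [17/48, 23/48) → index 6
j=6: u_6=5/9 ∈ [23/48, 5/8) → index 7
j=7: u_7=23/36 ∈ [5/8, 13/16) → index 8
j=8: u_8=13/18 ∈ [5/8, 13/16) → index 8
j=9: u_9=29/36 ∈ [5/8, 13/16) → index 8
j=10: u_10=8/9 ∈ [41/48, 23/24) → index 10
j=11: u_11=35/36 ∈ [23/24, 1) → index 11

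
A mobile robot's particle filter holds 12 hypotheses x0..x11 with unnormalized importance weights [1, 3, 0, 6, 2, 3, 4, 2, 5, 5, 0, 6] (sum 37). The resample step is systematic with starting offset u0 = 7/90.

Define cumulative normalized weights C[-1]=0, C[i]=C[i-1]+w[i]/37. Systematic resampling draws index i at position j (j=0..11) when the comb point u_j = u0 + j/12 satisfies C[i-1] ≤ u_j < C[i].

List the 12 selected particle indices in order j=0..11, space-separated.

1 3 3 5 6 6 8 8 9 9 11 11

C = [1/37, 4/37, 4/37, 10/37, 12/37, 15/37, 19/37, 21/37, 26/37, 31/37, 31/37, 1]
j=0: u_0=7/90 ∈ [1/37, 4/37) → index 1
j=1: u_1=29/180 ∈ [4/37, 10/37) → index 3
j=2: u_2=11/45 ∈ [4/37, 10/37) → index 3
j=3: u_3=59/180 ∈ [12/37, 15/37) → index 5
j=4: u_4=37/90 ∈ [15/37, 19/37) → index 6
j=5: u_5=89/180 ∈ [15/37, 19/37) → index 6
j=6: u_6=26/45 ∈ [21/37, 26/37) → index 8
j=7: u_7=119/180 ∈ [21/37, 26/37) → index 8
j=8: u_8=67/90 ∈ [26/37, 31/37) → index 9
j=9: u_9=149/180 ∈ [26/37, 31/37) → index 9
j=10: u_10=41/45 ∈ [31/37, 1) → index 11
j=11: u_11=179/180 ∈ [31/37, 1) → index 11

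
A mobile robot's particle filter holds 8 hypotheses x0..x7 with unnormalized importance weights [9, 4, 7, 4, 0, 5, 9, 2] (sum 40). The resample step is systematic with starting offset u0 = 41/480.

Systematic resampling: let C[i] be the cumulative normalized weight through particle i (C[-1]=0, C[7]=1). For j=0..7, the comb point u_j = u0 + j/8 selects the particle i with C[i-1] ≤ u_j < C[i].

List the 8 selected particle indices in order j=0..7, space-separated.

C = [9/40, 13/40, 1/2, 3/5, 3/5, 29/40, 19/20, 1]
j=0: u_0=41/480 ∈ [0, 9/40) → index 0
j=1: u_1=101/480 ∈ [0, 9/40) → index 0
j=2: u_2=161/480 ∈ [13/40, 1/2) → index 2
j=3: u_3=221/480 ∈ [13/40, 1/2) → index 2
j=4: u_4=281/480 ∈ [1/2, 3/5) → index 3
j=5: u_5=341/480 ∈ [3/5, 29/40) → index 5
j=6: u_6=401/480 ∈ [29/40, 19/20) → index 6
j=7: u_7=461/480 ∈ [19/20, 1) → index 7

0 0 2 2 3 5 6 7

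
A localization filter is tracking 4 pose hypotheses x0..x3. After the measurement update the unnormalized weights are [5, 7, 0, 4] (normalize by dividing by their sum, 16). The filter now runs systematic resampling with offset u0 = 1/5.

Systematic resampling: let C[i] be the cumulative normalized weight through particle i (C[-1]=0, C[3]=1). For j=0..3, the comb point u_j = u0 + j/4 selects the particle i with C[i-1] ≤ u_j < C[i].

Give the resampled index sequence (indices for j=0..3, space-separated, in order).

0 1 1 3

C = [5/16, 3/4, 3/4, 1]
j=0: u_0=1/5 ∈ [0, 5/16) → index 0
j=1: u_1=9/20 ∈ [5/16, 3/4) → index 1
j=2: u_2=7/10 ∈ [5/16, 3/4) → index 1
j=3: u_3=19/20 ∈ [3/4, 1) → index 3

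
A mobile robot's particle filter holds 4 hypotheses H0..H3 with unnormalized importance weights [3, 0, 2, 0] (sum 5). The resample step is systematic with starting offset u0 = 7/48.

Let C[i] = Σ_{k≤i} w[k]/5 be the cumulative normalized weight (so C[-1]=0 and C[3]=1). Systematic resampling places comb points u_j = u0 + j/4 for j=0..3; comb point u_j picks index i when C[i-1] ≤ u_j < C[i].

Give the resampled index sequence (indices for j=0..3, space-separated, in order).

C = [3/5, 3/5, 1, 1]
j=0: u_0=7/48 ∈ [0, 3/5) → index 0
j=1: u_1=19/48 ∈ [0, 3/5) → index 0
j=2: u_2=31/48 ∈ [3/5, 1) → index 2
j=3: u_3=43/48 ∈ [3/5, 1) → index 2

0 0 2 2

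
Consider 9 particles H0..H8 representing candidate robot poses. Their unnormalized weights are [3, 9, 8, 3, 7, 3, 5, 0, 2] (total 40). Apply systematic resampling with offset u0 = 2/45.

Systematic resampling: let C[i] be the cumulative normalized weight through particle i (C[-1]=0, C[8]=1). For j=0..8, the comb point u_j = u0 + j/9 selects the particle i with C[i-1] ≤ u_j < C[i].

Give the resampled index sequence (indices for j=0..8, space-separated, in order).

C = [3/40, 3/10, 1/2, 23/40, 3/4, 33/40, 19/20, 19/20, 1]
j=0: u_0=2/45 ∈ [0, 3/40) → index 0
j=1: u_1=7/45 ∈ [3/40, 3/10) → index 1
j=2: u_2=4/15 ∈ [3/40, 3/10) → index 1
j=3: u_3=17/45 ∈ [3/10, 1/2) → index 2
j=4: u_4=22/45 ∈ [3/10, 1/2) → index 2
j=5: u_5=3/5 ∈ [23/40, 3/4) → index 4
j=6: u_6=32/45 ∈ [23/40, 3/4) → index 4
j=7: u_7=37/45 ∈ [3/4, 33/40) → index 5
j=8: u_8=14/15 ∈ [33/40, 19/20) → index 6

0 1 1 2 2 4 4 5 6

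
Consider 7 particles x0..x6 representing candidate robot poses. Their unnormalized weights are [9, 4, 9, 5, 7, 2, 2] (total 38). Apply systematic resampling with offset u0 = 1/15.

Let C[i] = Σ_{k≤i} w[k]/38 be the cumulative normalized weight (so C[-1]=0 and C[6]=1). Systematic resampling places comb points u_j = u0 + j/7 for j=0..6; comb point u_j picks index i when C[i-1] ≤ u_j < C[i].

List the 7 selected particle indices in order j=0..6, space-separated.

C = [9/38, 13/38, 11/19, 27/38, 17/19, 18/19, 1]
j=0: u_0=1/15 ∈ [0, 9/38) → index 0
j=1: u_1=22/105 ∈ [0, 9/38) → index 0
j=2: u_2=37/105 ∈ [13/38, 11/19) → index 2
j=3: u_3=52/105 ∈ [13/38, 11/19) → index 2
j=4: u_4=67/105 ∈ [11/19, 27/38) → index 3
j=5: u_5=82/105 ∈ [27/38, 17/19) → index 4
j=6: u_6=97/105 ∈ [17/19, 18/19) → index 5

0 0 2 2 3 4 5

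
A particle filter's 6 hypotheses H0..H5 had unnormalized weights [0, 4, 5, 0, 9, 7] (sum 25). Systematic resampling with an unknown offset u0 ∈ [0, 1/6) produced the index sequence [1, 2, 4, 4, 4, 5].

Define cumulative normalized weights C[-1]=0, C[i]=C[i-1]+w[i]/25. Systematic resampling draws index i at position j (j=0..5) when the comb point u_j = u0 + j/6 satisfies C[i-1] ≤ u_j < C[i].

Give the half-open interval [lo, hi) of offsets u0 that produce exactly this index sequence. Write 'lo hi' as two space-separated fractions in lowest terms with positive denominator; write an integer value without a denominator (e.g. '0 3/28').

2/75 4/75

C = [0, 4/25, 9/25, 9/25, 18/25, 1]
j=0 picked index 1: u0 ∈ [0, 4/25)
j=1 picked index 2: u0 ∈ [-1/150, 29/150)
j=2 picked index 4: u0 ∈ [2/75, 29/75)
j=3 picked index 4: u0 ∈ [-7/50, 11/50)
j=4 picked index 4: u0 ∈ [-23/75, 4/75)
j=5 picked index 5: u0 ∈ [-17/150, 1/6)
intersection: [2/75, 4/75)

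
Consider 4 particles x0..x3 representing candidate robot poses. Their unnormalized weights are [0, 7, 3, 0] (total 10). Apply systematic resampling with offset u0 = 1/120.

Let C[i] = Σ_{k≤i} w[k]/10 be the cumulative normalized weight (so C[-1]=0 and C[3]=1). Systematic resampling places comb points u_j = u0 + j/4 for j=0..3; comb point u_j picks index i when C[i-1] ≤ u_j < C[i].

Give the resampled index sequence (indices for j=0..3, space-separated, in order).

C = [0, 7/10, 1, 1]
j=0: u_0=1/120 ∈ [0, 7/10) → index 1
j=1: u_1=31/120 ∈ [0, 7/10) → index 1
j=2: u_2=61/120 ∈ [0, 7/10) → index 1
j=3: u_3=91/120 ∈ [7/10, 1) → index 2

1 1 1 2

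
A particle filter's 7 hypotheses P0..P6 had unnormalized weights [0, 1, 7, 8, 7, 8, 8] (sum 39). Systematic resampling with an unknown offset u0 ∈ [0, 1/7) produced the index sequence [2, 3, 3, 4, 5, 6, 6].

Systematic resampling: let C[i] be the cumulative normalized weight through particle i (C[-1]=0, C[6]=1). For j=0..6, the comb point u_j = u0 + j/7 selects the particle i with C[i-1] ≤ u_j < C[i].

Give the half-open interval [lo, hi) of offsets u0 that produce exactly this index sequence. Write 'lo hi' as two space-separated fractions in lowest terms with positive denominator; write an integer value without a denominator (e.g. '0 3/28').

22/273 34/273

C = [0, 1/39, 8/39, 16/39, 23/39, 31/39, 1]
j=0 picked index 2: u0 ∈ [1/39, 8/39)
j=1 picked index 3: u0 ∈ [17/273, 73/273)
j=2 picked index 3: u0 ∈ [-22/273, 34/273)
j=3 picked index 4: u0 ∈ [-5/273, 44/273)
j=4 picked index 5: u0 ∈ [5/273, 61/273)
j=5 picked index 6: u0 ∈ [22/273, 2/7)
j=6 picked index 6: u0 ∈ [-17/273, 1/7)
intersection: [22/273, 34/273)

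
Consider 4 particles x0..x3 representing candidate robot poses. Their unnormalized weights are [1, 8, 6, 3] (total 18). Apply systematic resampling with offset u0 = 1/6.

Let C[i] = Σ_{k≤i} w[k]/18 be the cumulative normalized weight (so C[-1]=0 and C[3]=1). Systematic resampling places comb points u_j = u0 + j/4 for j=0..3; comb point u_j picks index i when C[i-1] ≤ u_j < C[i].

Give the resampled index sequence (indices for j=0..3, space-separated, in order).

C = [1/18, 1/2, 5/6, 1]
j=0: u_0=1/6 ∈ [1/18, 1/2) → index 1
j=1: u_1=5/12 ∈ [1/18, 1/2) → index 1
j=2: u_2=2/3 ∈ [1/2, 5/6) → index 2
j=3: u_3=11/12 ∈ [5/6, 1) → index 3

1 1 2 3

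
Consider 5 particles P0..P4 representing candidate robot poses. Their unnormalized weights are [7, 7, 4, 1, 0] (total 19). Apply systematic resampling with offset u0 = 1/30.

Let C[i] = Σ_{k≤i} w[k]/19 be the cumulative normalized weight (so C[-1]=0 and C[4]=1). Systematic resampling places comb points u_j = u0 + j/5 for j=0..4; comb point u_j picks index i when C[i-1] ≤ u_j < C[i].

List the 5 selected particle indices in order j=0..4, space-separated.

0 0 1 1 2

C = [7/19, 14/19, 18/19, 1, 1]
j=0: u_0=1/30 ∈ [0, 7/19) → index 0
j=1: u_1=7/30 ∈ [0, 7/19) → index 0
j=2: u_2=13/30 ∈ [7/19, 14/19) → index 1
j=3: u_3=19/30 ∈ [7/19, 14/19) → index 1
j=4: u_4=5/6 ∈ [14/19, 18/19) → index 2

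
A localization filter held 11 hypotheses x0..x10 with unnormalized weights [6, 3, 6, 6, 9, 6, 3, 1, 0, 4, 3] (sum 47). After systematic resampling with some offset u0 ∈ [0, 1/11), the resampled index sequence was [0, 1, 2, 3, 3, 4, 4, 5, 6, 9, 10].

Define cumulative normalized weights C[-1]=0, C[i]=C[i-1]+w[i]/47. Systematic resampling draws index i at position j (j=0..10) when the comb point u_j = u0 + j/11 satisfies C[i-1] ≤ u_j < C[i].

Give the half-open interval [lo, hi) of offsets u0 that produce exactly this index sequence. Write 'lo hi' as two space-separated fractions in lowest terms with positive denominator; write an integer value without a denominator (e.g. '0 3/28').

24/517 43/517

C = [6/47, 9/47, 15/47, 21/47, 30/47, 36/47, 39/47, 40/47, 40/47, 44/47, 1]
j=0 picked index 0: u0 ∈ [0, 6/47)
j=1 picked index 1: u0 ∈ [19/517, 52/517)
j=2 picked index 2: u0 ∈ [5/517, 71/517)
j=3 picked index 3: u0 ∈ [24/517, 90/517)
j=4 picked index 3: u0 ∈ [-23/517, 43/517)
j=5 picked index 4: u0 ∈ [-4/517, 95/517)
j=6 picked index 4: u0 ∈ [-51/517, 48/517)
j=7 picked index 5: u0 ∈ [1/517, 67/517)
j=8 picked index 6: u0 ∈ [20/517, 53/517)
j=9 picked index 9: u0 ∈ [17/517, 61/517)
j=10 picked index 10: u0 ∈ [14/517, 1/11)
intersection: [24/517, 43/517)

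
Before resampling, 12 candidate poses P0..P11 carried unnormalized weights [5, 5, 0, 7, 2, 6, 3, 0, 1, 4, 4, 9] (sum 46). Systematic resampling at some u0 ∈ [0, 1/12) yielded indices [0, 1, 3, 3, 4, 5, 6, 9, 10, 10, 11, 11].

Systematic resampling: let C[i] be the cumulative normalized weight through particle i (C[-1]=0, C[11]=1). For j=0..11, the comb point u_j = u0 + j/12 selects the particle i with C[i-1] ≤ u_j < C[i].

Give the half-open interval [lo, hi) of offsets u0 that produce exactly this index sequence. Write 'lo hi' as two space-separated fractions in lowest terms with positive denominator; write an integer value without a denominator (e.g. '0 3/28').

7/138 5/92

C = [5/46, 5/23, 5/23, 17/46, 19/46, 25/46, 14/23, 14/23, 29/46, 33/46, 37/46, 1]
j=0 picked index 0: u0 ∈ [0, 5/46)
j=1 picked index 1: u0 ∈ [7/276, 37/276)
j=2 picked index 3: u0 ∈ [7/138, 14/69)
j=3 picked index 3: u0 ∈ [-3/92, 11/92)
j=4 picked index 4: u0 ∈ [5/138, 11/138)
j=5 picked index 5: u0 ∈ [-1/276, 35/276)
j=6 picked index 6: u0 ∈ [1/23, 5/46)
j=7 picked index 9: u0 ∈ [13/276, 37/276)
j=8 picked index 10: u0 ∈ [7/138, 19/138)
j=9 picked index 10: u0 ∈ [-3/92, 5/92)
j=10 picked index 11: u0 ∈ [-2/69, 1/6)
j=11 picked index 11: u0 ∈ [-31/276, 1/12)
intersection: [7/138, 5/92)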